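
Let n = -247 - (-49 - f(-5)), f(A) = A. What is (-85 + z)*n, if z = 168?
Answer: -16849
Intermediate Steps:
n = -203 (n = -247 - (-49 - 1*(-5)) = -247 - (-49 + 5) = -247 - 1*(-44) = -247 + 44 = -203)
(-85 + z)*n = (-85 + 168)*(-203) = 83*(-203) = -16849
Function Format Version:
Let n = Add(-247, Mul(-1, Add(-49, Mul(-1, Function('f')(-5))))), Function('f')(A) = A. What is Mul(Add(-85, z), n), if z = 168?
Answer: -16849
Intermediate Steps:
n = -203 (n = Add(-247, Mul(-1, Add(-49, Mul(-1, -5)))) = Add(-247, Mul(-1, Add(-49, 5))) = Add(-247, Mul(-1, -44)) = Add(-247, 44) = -203)
Mul(Add(-85, z), n) = Mul(Add(-85, 168), -203) = Mul(83, -203) = -16849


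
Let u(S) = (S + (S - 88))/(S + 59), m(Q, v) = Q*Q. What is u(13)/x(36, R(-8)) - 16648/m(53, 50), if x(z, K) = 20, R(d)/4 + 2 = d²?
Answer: -12073639/2022480 ≈ -5.9697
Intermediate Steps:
R(d) = -8 + 4*d²
m(Q, v) = Q²
u(S) = (-88 + 2*S)/(59 + S) (u(S) = (S + (-88 + S))/(59 + S) = (-88 + 2*S)/(59 + S))
u(13)/x(36, R(-8)) - 16648/m(53, 50) = (2*(-44 + 13)/(59 + 13))/20 - 16648/(53²) = (2*(-31)/72)*(1/20) - 16648/2809 = (2*(1/72)*(-31))*(1/20) - 16648*1/2809 = -31/36*1/20 - 16648/2809 = -31/720 - 16648/2809 = -12073639/2022480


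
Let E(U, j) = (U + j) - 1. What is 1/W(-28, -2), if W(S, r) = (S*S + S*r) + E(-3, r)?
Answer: 1/834 ≈ 0.0011990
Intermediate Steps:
E(U, j) = -1 + U + j
W(S, r) = -4 + r + S**2 + S*r (W(S, r) = (S*S + S*r) + (-1 - 3 + r) = (S**2 + S*r) + (-4 + r) = -4 + r + S**2 + S*r)
1/W(-28, -2) = 1/(-4 - 2 + (-28)**2 - 28*(-2)) = 1/(-4 - 2 + 784 + 56) = 1/834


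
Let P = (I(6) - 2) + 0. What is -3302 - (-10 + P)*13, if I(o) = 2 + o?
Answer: -3250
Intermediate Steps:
P = 6 (P = ((2 + 6) - 2) + 0 = (8 - 2) + 0 = 6 + 0 = 6)
-3302 - (-10 + P)*13 = -3302 - (-10 + 6)*13 = -3302 - (-4)*13 = -3302 - 1*(-52) = -3302 + 52 = -3250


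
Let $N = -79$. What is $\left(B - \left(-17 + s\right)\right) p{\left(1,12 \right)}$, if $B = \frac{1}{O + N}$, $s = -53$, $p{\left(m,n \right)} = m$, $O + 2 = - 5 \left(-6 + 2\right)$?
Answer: $\frac{4269}{61} \approx 69.984$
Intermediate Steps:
$O = 18$ ($O = -2 - 5 \left(-6 + 2\right) = -2 - -20 = -2 + 20 = 18$)
$B = - \frac{1}{61}$ ($B = \frac{1}{18 - 79} = \frac{1}{-61} = - \frac{1}{61} \approx -0.016393$)
$\left(B - \left(-17 + s\right)\right) p{\left(1,12 \right)} = \left(- \frac{1}{61} + \left(17 - -53\right)\right) 1 = \left(- \frac{1}{61} + \left(17 + 53\right)\right) 1 = \left(- \frac{1}{61} + 70\right) 1 = \frac{4269}{61} \cdot 1 = \frac{4269}{61}$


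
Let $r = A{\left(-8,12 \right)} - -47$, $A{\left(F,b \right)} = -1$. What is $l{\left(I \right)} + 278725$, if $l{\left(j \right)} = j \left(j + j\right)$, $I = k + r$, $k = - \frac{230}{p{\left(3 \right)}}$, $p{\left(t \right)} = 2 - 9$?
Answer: $\frac{14266933}{49} \approx 2.9116 \cdot 10^{5}$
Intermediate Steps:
$p{\left(t \right)} = -7$ ($p{\left(t \right)} = 2 - 9 = -7$)
$r = 46$ ($r = -1 - -47 = -1 + 47 = 46$)
$k = \frac{230}{7}$ ($k = - \frac{230}{-7} = \left(-230\right) \left(- \frac{1}{7}\right) = \frac{230}{7} \approx 32.857$)
$I = \frac{552}{7}$ ($I = \frac{230}{7} + 46 = \frac{552}{7} \approx 78.857$)
$l{\left(j \right)} = 2 j^{2}$ ($l{\left(j \right)} = j 2 j = 2 j^{2}$)
$l{\left(I \right)} + 278725 = 2 \left(\frac{552}{7}\right)^{2} + 278725 = 2 \cdot \frac{304704}{49} + 278725 = \frac{609408}{49} + 278725 = \frac{14266933}{49}$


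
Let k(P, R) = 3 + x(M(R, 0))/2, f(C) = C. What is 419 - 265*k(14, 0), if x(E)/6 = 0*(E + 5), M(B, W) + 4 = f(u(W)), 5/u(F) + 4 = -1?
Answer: -376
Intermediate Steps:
u(F) = -1 (u(F) = 5/(-4 - 1) = 5/(-5) = 5*(-⅕) = -1)
M(B, W) = -5 (M(B, W) = -4 - 1 = -5)
x(E) = 0 (x(E) = 6*(0*(E + 5)) = 6*(0*(5 + E)) = 6*0 = 0)
k(P, R) = 3 (k(P, R) = 3 + 0/2 = 3 + 0*(½) = 3 + 0 = 3)
419 - 265*k(14, 0) = 419 - 265*3 = 419 - 795 = -376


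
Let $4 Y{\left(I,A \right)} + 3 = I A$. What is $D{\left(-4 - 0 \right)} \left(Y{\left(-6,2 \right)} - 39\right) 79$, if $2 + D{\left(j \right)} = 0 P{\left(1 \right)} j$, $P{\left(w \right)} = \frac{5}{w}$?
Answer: $\frac{13509}{2} \approx 6754.5$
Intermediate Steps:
$Y{\left(I,A \right)} = - \frac{3}{4} + \frac{A I}{4}$ ($Y{\left(I,A \right)} = - \frac{3}{4} + \frac{I A}{4} = - \frac{3}{4} + \frac{A I}{4}$)
$D{\left(j \right)} = -2$ ($D{\left(j \right)} = -2 + 0 \cdot \frac{5}{1} j = -2 + 0 \cdot 5 \cdot 1 j = -2 + 0 \cdot 5 j = -2 + 0 j = -2 + 0 = -2$)
$D{\left(-4 - 0 \right)} \left(Y{\left(-6,2 \right)} - 39\right) 79 = - 2 \left(\left(- \frac{3}{4} + \frac{1}{4} \cdot 2 \left(-6\right)\right) - 39\right) 79 = - 2 \left(\left(- \frac{3}{4} - 3\right) - 39\right) 79 = - 2 \left(- \frac{15}{4} - 39\right) 79 = \left(-2\right) \left(- \frac{171}{4}\right) 79 = \frac{171}{2} \cdot 79 = \frac{13509}{2}$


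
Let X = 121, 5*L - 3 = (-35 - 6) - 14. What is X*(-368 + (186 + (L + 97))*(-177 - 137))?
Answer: -52008462/5 ≈ -1.0402e+7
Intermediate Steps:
L = -52/5 (L = ⅗ + ((-35 - 6) - 14)/5 = ⅗ + (-41 - 14)/5 = ⅗ + (⅕)*(-55) = ⅗ - 11 = -52/5 ≈ -10.400)
X*(-368 + (186 + (L + 97))*(-177 - 137)) = 121*(-368 + (186 + (-52/5 + 97))*(-177 - 137)) = 121*(-368 + (186 + 433/5)*(-314)) = 121*(-368 + (1363/5)*(-314)) = 121*(-368 - 427982/5) = 121*(-429822/5) = -52008462/5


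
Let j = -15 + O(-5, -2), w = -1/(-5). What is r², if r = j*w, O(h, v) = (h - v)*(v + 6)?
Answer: 729/25 ≈ 29.160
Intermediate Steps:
w = ⅕ (w = -1*(-⅕) = ⅕ ≈ 0.20000)
O(h, v) = (6 + v)*(h - v) (O(h, v) = (h - v)*(6 + v) = (6 + v)*(h - v))
j = -27 (j = -15 + (-1*(-2)² - 6*(-2) + 6*(-5) - 5*(-2)) = -15 + (-1*4 + 12 - 30 + 10) = -15 + (-4 + 12 - 30 + 10) = -15 - 12 = -27)
r = -27/5 (r = -27*⅕ = -27/5 ≈ -5.4000)
r² = (-27/5)² = 729/25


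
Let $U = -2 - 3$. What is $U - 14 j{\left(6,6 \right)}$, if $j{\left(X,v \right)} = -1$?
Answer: $9$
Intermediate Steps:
$U = -5$ ($U = -2 - 3 = -5$)
$U - 14 j{\left(6,6 \right)} = -5 - -14 = -5 + 14 = 9$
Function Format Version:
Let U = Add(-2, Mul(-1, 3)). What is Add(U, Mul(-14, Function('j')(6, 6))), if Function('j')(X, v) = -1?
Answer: 9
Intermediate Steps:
U = -5 (U = Add(-2, -3) = -5)
Add(U, Mul(-14, Function('j')(6, 6))) = Add(-5, Mul(-14, -1)) = Add(-5, 14) = 9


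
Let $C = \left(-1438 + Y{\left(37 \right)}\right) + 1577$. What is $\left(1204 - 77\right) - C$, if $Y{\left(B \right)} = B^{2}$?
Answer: $-381$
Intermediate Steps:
$C = 1508$ ($C = \left(-1438 + 37^{2}\right) + 1577 = \left(-1438 + 1369\right) + 1577 = -69 + 1577 = 1508$)
$\left(1204 - 77\right) - C = \left(1204 - 77\right) - 1508 = 1127 - 1508 = -381$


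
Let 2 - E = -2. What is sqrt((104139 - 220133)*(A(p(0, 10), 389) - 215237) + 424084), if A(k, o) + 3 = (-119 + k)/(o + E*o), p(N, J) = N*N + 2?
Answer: sqrt(94450708082742710)/1945 ≈ 1.5801e+5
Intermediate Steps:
E = 4 (E = 2 - 1*(-2) = 2 + 2 = 4)
p(N, J) = 2 + N**2 (p(N, J) = N**2 + 2 = 2 + N**2)
A(k, o) = -3 + (-119 + k)/(5*o) (A(k, o) = -3 + (-119 + k)/(o + 4*o) = -3 + (-119 + k)/((5*o)) = -3 + (-119 + k)*(1/(5*o)) = -3 + (-119 + k)/(5*o))
sqrt((104139 - 220133)*(A(p(0, 10), 389) - 215237) + 424084) = sqrt((104139 - 220133)*((1/5)*(-119 + (2 + 0**2) - 15*389)/389 - 215237) + 424084) = sqrt(-115994*((1/5)*(1/389)*(-119 + (2 + 0) - 5835) - 215237) + 424084) = sqrt(-115994*((1/5)*(1/389)*(-119 + 2 - 5835) - 215237) + 424084) = sqrt(-115994*((1/5)*(1/389)*(-5952) - 215237) + 424084) = sqrt(-115994*(-5952/1945 - 215237) + 424084) = sqrt(-115994*(-418641917/1945) + 424084) = sqrt(48559950520498/1945 + 424084) = sqrt(48560775363878/1945) = sqrt(94450708082742710)/1945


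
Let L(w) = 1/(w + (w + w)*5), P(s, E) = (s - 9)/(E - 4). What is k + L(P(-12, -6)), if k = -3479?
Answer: -803639/231 ≈ -3479.0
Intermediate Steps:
P(s, E) = (-9 + s)/(-4 + E)
L(w) = 1/(11*w) (L(w) = 1/(w + (2*w)*5) = 1/(w + 10*w) = 1/(11*w))
k + L(P(-12, -6)) = -3479 + 1/(11*(((-9 - 12)/(-4 - 6)))) = -3479 + 1/(11*((-21/(-10)))) = -3479 + 1/(11*((-⅒*(-21)))) = -3479 + 1/(11*(21/10)) = -3479 + (1/11)*(10/21) = -3479 + 10/231 = -803639/231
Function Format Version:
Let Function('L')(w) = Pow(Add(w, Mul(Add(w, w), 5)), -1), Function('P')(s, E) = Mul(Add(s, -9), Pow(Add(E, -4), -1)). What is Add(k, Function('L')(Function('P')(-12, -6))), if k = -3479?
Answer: Rational(-803639, 231) ≈ -3479.0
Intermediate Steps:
Function('P')(s, E) = Mul(Pow(Add(-4, E), -1), Add(-9, s)) (Function('P')(s, E) = Mul(Add(-9, s), Pow(Add(-4, E), -1)) = Mul(Pow(Add(-4, E), -1), Add(-9, s)))
Function('L')(w) = Mul(Rational(1, 11), Pow(w, -1)) (Function('L')(w) = Pow(Add(w, Mul(Mul(2, w), 5)), -1) = Pow(Add(w, Mul(10, w)), -1) = Pow(Mul(11, w), -1) = Mul(Rational(1, 11), Pow(w, -1)))
Add(k, Function('L')(Function('P')(-12, -6))) = Add(-3479, Mul(Rational(1, 11), Pow(Mul(Pow(Add(-4, -6), -1), Add(-9, -12)), -1))) = Add(-3479, Mul(Rational(1, 11), Pow(Mul(Pow(-10, -1), -21), -1))) = Add(-3479, Mul(Rational(1, 11), Pow(Mul(Rational(-1, 10), -21), -1))) = Add(-3479, Mul(Rational(1, 11), Pow(Rational(21, 10), -1))) = Add(-3479, Mul(Rational(1, 11), Rational(10, 21))) = Add(-3479, Rational(10, 231)) = Rational(-803639, 231)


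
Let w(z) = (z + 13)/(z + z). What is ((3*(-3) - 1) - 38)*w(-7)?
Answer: 144/7 ≈ 20.571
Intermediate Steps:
w(z) = (13 + z)/(2*z) (w(z) = (13 + z)/((2*z)) = (13 + z)*(1/(2*z)) = (13 + z)/(2*z))
((3*(-3) - 1) - 38)*w(-7) = ((3*(-3) - 1) - 38)*((1/2)*(13 - 7)/(-7)) = ((-9 - 1) - 38)*((1/2)*(-1/7)*6) = (-10 - 38)*(-3/7) = -48*(-3/7) = 144/7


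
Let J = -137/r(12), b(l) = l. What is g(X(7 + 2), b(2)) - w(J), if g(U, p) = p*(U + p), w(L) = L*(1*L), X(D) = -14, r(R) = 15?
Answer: -24169/225 ≈ -107.42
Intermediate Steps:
J = -137/15 ≈ -9.1333
w(L) = L² (w(L) = L*L = L²)
g(X(7 + 2), b(2)) - w(J) = 2*(-14 + 2) - (-137/15)² = 2*(-12) - 1*18769/225 = -24 - 18769/225 = -24169/225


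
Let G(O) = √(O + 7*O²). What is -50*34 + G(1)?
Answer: -1700 + 2*√2 ≈ -1697.2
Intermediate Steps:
-50*34 + G(1) = -50*34 + √(1*(1 + 7*1)) = -1700 + √(1*(1 + 7)) = -1700 + √(1*8) = -1700 + √8 = -1700 + 2*√2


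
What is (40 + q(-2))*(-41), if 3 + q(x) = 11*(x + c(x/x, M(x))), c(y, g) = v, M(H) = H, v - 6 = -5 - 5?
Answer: 1189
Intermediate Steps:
v = -4 (v = 6 + (-5 - 5) = 6 - 10 = -4)
c(y, g) = -4
q(x) = -47 + 11*x (q(x) = -3 + 11*(x - 4) = -3 + 11*(-4 + x) = -3 + (-44 + 11*x) = -47 + 11*x)
(40 + q(-2))*(-41) = (40 + (-47 + 11*(-2)))*(-41) = (40 + (-47 - 22))*(-41) = (40 - 69)*(-41) = -29*(-41) = 1189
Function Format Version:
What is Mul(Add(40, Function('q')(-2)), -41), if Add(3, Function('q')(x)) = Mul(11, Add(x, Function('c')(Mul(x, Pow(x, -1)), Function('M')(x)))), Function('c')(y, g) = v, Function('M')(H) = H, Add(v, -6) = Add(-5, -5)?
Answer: 1189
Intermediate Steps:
v = -4 (v = Add(6, Add(-5, -5)) = Add(6, -10) = -4)
Function('c')(y, g) = -4
Function('q')(x) = Add(-47, Mul(11, x)) (Function('q')(x) = Add(-3, Mul(11, Add(x, -4))) = Add(-3, Mul(11, Add(-4, x))) = Add(-3, Add(-44, Mul(11, x))) = Add(-47, Mul(11, x)))
Mul(Add(40, Function('q')(-2)), -41) = Mul(Add(40, Add(-47, Mul(11, -2))), -41) = Mul(Add(40, Add(-47, -22)), -41) = Mul(Add(40, -69), -41) = Mul(-29, -41) = 1189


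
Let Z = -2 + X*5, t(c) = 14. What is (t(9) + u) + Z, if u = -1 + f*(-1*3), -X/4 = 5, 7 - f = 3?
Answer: -101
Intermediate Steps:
f = 4 (f = 7 - 1*3 = 7 - 3 = 4)
X = -20 (X = -4*5 = -20)
Z = -102 (Z = -2 - 20*5 = -2 - 100 = -102)
u = -13 (u = -1 + 4*(-1*3) = -1 + 4*(-3) = -1 - 12 = -13)
(t(9) + u) + Z = (14 - 13) - 102 = 1 - 102 = -101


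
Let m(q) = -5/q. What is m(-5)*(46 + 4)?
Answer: 50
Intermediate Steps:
m(-5)*(46 + 4) = (-5/(-5))*(46 + 4) = -5*(-⅕)*50 = 1*50 = 50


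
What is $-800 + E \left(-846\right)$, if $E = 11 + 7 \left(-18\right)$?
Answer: $96490$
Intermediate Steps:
$E = -115$ ($E = 11 - 126 = -115$)
$-800 + E \left(-846\right) = -800 - -97290 = -800 + 97290 = 96490$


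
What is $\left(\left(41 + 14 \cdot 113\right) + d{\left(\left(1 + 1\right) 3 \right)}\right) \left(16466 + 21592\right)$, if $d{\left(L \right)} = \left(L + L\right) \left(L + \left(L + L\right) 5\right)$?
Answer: $91910070$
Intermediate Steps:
$d{\left(L \right)} = 22 L^{2}$ ($d{\left(L \right)} = 2 L \left(L + 2 L 5\right) = 2 L \left(L + 10 L\right) = 2 L 11 L = 22 L^{2}$)
$\left(\left(41 + 14 \cdot 113\right) + d{\left(\left(1 + 1\right) 3 \right)}\right) \left(16466 + 21592\right) = \left(\left(41 + 14 \cdot 113\right) + 22 \left(\left(1 + 1\right) 3\right)^{2}\right) \left(16466 + 21592\right) = \left(\left(41 + 1582\right) + 22 \left(2 \cdot 3\right)^{2}\right) 38058 = \left(1623 + 22 \cdot 6^{2}\right) 38058 = \left(1623 + 22 \cdot 36\right) 38058 = \left(1623 + 792\right) 38058 = 2415 \cdot 38058 = 91910070$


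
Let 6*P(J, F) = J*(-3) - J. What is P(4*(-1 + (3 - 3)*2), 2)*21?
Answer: 56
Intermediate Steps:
P(J, F) = -2*J/3 (P(J, F) = (J*(-3) - J)/6 = (-3*J - J)/6 = (-4*J)/6 = -2*J/3)
P(4*(-1 + (3 - 3)*2), 2)*21 = -8*(-1 + (3 - 3)*2)/3*21 = -8*(-1 + 0*2)/3*21 = -8*(-1 + 0)/3*21 = -8*(-1)/3*21 = -2/3*(-4)*21 = (8/3)*21 = 56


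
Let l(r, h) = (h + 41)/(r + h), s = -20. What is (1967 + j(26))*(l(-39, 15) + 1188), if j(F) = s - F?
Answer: 6832997/3 ≈ 2.2777e+6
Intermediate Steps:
j(F) = -20 - F
l(r, h) = (41 + h)/(h + r)
(1967 + j(26))*(l(-39, 15) + 1188) = (1967 + (-20 - 1*26))*((41 + 15)/(15 - 39) + 1188) = (1967 + (-20 - 26))*(56/(-24) + 1188) = (1967 - 46)*(-1/24*56 + 1188) = 1921*(-7/3 + 1188) = 1921*(3557/3) = 6832997/3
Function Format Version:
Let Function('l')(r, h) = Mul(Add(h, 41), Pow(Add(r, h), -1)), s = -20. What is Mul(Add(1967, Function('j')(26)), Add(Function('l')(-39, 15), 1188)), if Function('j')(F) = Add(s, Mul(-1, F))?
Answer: Rational(6832997, 3) ≈ 2.2777e+6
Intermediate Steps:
Function('j')(F) = Add(-20, Mul(-1, F))
Function('l')(r, h) = Mul(Pow(Add(h, r), -1), Add(41, h)) (Function('l')(r, h) = Mul(Add(41, h), Pow(Add(h, r), -1)) = Mul(Pow(Add(h, r), -1), Add(41, h)))
Mul(Add(1967, Function('j')(26)), Add(Function('l')(-39, 15), 1188)) = Mul(Add(1967, Add(-20, Mul(-1, 26))), Add(Mul(Pow(Add(15, -39), -1), Add(41, 15)), 1188)) = Mul(Add(1967, Add(-20, -26)), Add(Mul(Pow(-24, -1), 56), 1188)) = Mul(Add(1967, -46), Add(Mul(Rational(-1, 24), 56), 1188)) = Mul(1921, Add(Rational(-7, 3), 1188)) = Mul(1921, Rational(3557, 3)) = Rational(6832997, 3)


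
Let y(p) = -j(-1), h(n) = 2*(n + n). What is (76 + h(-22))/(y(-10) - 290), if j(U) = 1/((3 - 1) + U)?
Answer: 4/97 ≈ 0.041237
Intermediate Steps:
h(n) = 4*n (h(n) = 2*(2*n) = 4*n)
j(U) = 1/(2 + U)
y(p) = -1 (y(p) = -1/(2 - 1) = -1/1 = -1*1 = -1)
(76 + h(-22))/(y(-10) - 290) = (76 + 4*(-22))/(-1 - 290) = (76 - 88)/(-291) = -12*(-1/291) = 4/97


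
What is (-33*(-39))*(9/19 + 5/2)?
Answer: 145431/38 ≈ 3827.1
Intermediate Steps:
(-33*(-39))*(9/19 + 5/2) = 1287*(9*(1/19) + 5*(½)) = 1287*(9/19 + 5/2) = 1287*(113/38) = 145431/38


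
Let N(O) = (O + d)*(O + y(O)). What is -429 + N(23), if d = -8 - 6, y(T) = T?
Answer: -15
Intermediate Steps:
d = -14
N(O) = 2*O*(-14 + O) (N(O) = (O - 14)*(O + O) = (-14 + O)*(2*O) = 2*O*(-14 + O))
-429 + N(23) = -429 + 2*23*(-14 + 23) = -429 + 2*23*9 = -429 + 414 = -15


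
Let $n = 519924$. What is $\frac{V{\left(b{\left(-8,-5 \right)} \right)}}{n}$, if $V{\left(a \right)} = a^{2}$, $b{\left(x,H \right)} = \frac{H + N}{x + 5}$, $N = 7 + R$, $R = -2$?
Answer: $0$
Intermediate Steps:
$N = 5$ ($N = 7 - 2 = 5$)
$b{\left(x,H \right)} = \frac{5 + H}{5 + x}$ ($b{\left(x,H \right)} = \frac{H + 5}{x + 5} = \frac{5 + H}{5 + x}$)
$\frac{V{\left(b{\left(-8,-5 \right)} \right)}}{n} = \frac{\left(\frac{5 - 5}{5 - 8}\right)^{2}}{519924} = \left(\frac{1}{-3} \cdot 0\right)^{2} \cdot \frac{1}{519924} = \left(\left(- \frac{1}{3}\right) 0\right)^{2} \cdot \frac{1}{519924} = 0^{2} \cdot \frac{1}{519924} = 0 \cdot \frac{1}{519924} = 0$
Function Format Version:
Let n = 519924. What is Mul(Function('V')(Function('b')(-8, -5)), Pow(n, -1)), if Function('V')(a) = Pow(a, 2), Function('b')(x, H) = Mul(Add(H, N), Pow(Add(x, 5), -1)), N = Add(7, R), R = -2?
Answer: 0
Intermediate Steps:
N = 5 (N = Add(7, -2) = 5)
Function('b')(x, H) = Mul(Pow(Add(5, x), -1), Add(5, H)) (Function('b')(x, H) = Mul(Add(H, 5), Pow(Add(x, 5), -1)) = Mul(Add(5, H), Pow(Add(5, x), -1)) = Mul(Pow(Add(5, x), -1), Add(5, H)))
Mul(Function('V')(Function('b')(-8, -5)), Pow(n, -1)) = Mul(Pow(Mul(Pow(Add(5, -8), -1), Add(5, -5)), 2), Pow(519924, -1)) = Mul(Pow(Mul(Pow(-3, -1), 0), 2), Rational(1, 519924)) = Mul(Pow(Mul(Rational(-1, 3), 0), 2), Rational(1, 519924)) = Mul(Pow(0, 2), Rational(1, 519924)) = Mul(0, Rational(1, 519924)) = 0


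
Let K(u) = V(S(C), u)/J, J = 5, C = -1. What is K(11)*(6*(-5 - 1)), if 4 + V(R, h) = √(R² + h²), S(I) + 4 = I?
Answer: 144/5 - 36*√146/5 ≈ -58.198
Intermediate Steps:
S(I) = -4 + I
V(R, h) = -4 + √(R² + h²)
K(u) = -⅘ + √(25 + u²)/5 (K(u) = (-4 + √((-4 - 1)² + u²))/5 = (-4 + √((-5)² + u²))*(⅕) = (-4 + √(25 + u²))*(⅕) = -⅘ + √(25 + u²)/5)
K(11)*(6*(-5 - 1)) = (-⅘ + √(25 + 11²)/5)*(6*(-5 - 1)) = (-⅘ + √(25 + 121)/5)*(6*(-6)) = (-⅘ + √146/5)*(-36) = 144/5 - 36*√146/5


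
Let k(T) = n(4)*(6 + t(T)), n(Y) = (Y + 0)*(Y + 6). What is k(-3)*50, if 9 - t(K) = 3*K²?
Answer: -24000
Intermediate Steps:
t(K) = 9 - 3*K²
n(Y) = Y*(6 + Y)
k(T) = 600 - 120*T² (k(T) = (4*(6 + 4))*(6 + (9 - 3*T²)) = (4*10)*(15 - 3*T²) = 40*(15 - 3*T²) = 600 - 120*T²)
k(-3)*50 = (600 - 120*(-3)²)*50 = (600 - 120*9)*50 = (600 - 1080)*50 = -480*50 = -24000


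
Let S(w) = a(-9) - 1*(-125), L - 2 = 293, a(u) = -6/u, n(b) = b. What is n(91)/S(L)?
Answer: 21/29 ≈ 0.72414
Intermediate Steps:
L = 295 (L = 2 + 293 = 295)
S(w) = 377/3 (S(w) = -6/(-9) - 1*(-125) = -6*(-⅑) + 125 = ⅔ + 125 = 377/3)
n(91)/S(L) = 91/(377/3) = 91*(3/377) = 21/29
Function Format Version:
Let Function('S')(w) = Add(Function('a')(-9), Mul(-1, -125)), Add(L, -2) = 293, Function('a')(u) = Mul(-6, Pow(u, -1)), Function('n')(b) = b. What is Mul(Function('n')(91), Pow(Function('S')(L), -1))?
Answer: Rational(21, 29) ≈ 0.72414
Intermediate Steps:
L = 295 (L = Add(2, 293) = 295)
Function('S')(w) = Rational(377, 3) (Function('S')(w) = Add(Mul(-6, Pow(-9, -1)), Mul(-1, -125)) = Add(Mul(-6, Rational(-1, 9)), 125) = Add(Rational(2, 3), 125) = Rational(377, 3))
Mul(Function('n')(91), Pow(Function('S')(L), -1)) = Mul(91, Pow(Rational(377, 3), -1)) = Mul(91, Rational(3, 377)) = Rational(21, 29)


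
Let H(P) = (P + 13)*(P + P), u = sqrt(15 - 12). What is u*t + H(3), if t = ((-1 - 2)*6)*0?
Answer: 96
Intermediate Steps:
t = 0 (t = -3*6*0 = -18*0 = 0)
u = sqrt(3) ≈ 1.7320
H(P) = 2*P*(13 + P) (H(P) = (13 + P)*(2*P) = 2*P*(13 + P))
u*t + H(3) = sqrt(3)*0 + 2*3*(13 + 3) = 0 + 2*3*16 = 0 + 96 = 96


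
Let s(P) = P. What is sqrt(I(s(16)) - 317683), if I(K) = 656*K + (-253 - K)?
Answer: 16*I*sqrt(1201) ≈ 554.49*I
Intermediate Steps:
I(K) = -253 + 655*K
sqrt(I(s(16)) - 317683) = sqrt((-253 + 655*16) - 317683) = sqrt((-253 + 10480) - 317683) = sqrt(10227 - 317683) = sqrt(-307456) = 16*I*sqrt(1201)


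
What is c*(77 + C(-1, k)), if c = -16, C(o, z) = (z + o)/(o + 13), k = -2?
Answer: -1228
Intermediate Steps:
C(o, z) = (o + z)/(13 + o)
c*(77 + C(-1, k)) = -16*(77 + (-1 - 2)/(13 - 1)) = -16*(77 - 3/12) = -16*(77 + (1/12)*(-3)) = -16*(77 - ¼) = -16*307/4 = -1228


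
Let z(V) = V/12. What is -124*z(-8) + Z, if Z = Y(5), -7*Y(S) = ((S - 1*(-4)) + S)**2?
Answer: 164/3 ≈ 54.667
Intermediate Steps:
Y(S) = -(4 + 2*S)**2/7 (Y(S) = -((S - 1*(-4)) + S)**2/7 = -((S + 4) + S)**2/7 = -((4 + S) + S)**2/7 = -(4 + 2*S)**2/7)
z(V) = V/12 (z(V) = V*(1/12) = V/12)
Z = -28 (Z = -4*(2 + 5)**2/7 = -4/7*7**2 = -4/7*49 = -28)
-124*z(-8) + Z = -31*(-8)/3 - 28 = -124*(-2/3) - 28 = 248/3 - 28 = 164/3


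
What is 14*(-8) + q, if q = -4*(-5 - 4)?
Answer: -76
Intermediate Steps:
q = 36 (q = -4*(-9) = 36)
14*(-8) + q = 14*(-8) + 36 = -112 + 36 = -76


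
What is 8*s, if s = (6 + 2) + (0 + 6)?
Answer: 112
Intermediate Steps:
s = 14 (s = 8 + 6 = 14)
8*s = 8*14 = 112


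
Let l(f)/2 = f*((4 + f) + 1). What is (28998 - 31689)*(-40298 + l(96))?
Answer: 56258046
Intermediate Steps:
l(f) = 2*f*(5 + f) (l(f) = 2*(f*((4 + f) + 1)) = 2*(f*(5 + f)) = 2*f*(5 + f))
(28998 - 31689)*(-40298 + l(96)) = (28998 - 31689)*(-40298 + 2*96*(5 + 96)) = -2691*(-40298 + 2*96*101) = -2691*(-40298 + 19392) = -2691*(-20906) = 56258046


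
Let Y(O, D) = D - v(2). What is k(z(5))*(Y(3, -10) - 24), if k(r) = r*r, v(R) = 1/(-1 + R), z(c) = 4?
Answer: -560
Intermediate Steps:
k(r) = r²
Y(O, D) = -1 + D (Y(O, D) = D - 1/(-1 + 2) = D - 1/1 = D - 1*1 = D - 1 = -1 + D)
k(z(5))*(Y(3, -10) - 24) = 4²*((-1 - 10) - 24) = 16*(-11 - 24) = 16*(-35) = -560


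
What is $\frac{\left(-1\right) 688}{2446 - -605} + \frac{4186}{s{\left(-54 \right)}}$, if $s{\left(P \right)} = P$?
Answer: $- \frac{237197}{3051} \approx -77.744$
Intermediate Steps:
$\frac{\left(-1\right) 688}{2446 - -605} + \frac{4186}{s{\left(-54 \right)}} = \frac{\left(-1\right) 688}{2446 - -605} + \frac{4186}{-54} = - \frac{688}{2446 + 605} + 4186 \left(- \frac{1}{54}\right) = - \frac{688}{3051} - \frac{2093}{27} = - \frac{237197}{3051}$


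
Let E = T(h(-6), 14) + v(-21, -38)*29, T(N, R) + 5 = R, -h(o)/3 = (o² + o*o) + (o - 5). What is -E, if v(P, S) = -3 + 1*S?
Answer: 1180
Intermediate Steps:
h(o) = 15 - 6*o² - 3*o (h(o) = -3*((o² + o*o) + (o - 5)) = -3*((o² + o²) + (-5 + o)) = -3*(2*o² + (-5 + o)) = -3*(-5 + o + 2*o²) = 15 - 6*o² - 3*o)
T(N, R) = -5 + R
v(P, S) = -3 + S
E = -1180 (E = (-5 + 14) + (-3 - 38)*29 = 9 - 41*29 = 9 - 1189 = -1180)
-E = -1*(-1180) = 1180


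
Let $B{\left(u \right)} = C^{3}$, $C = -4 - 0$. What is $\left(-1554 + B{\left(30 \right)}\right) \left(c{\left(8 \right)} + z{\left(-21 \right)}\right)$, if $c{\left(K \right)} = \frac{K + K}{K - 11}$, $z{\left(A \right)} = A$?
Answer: $\frac{127822}{3} \approx 42607.0$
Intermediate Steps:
$C = -4$ ($C = -4 + 0 = -4$)
$c{\left(K \right)} = \frac{2 K}{-11 + K}$ ($c{\left(K \right)} = \frac{2 K}{K - 11} = \frac{2 K}{-11 + K}$)
$B{\left(u \right)} = -64$ ($B{\left(u \right)} = \left(-4\right)^{3} = -64$)
$\left(-1554 + B{\left(30 \right)}\right) \left(c{\left(8 \right)} + z{\left(-21 \right)}\right) = \left(-1554 - 64\right) \left(2 \cdot 8 \frac{1}{-11 + 8} - 21\right) = - 1618 \left(2 \cdot 8 \frac{1}{-3} - 21\right) = - 1618 \left(2 \cdot 8 \left(- \frac{1}{3}\right) - 21\right) = - 1618 \left(- \frac{16}{3} - 21\right) = \left(-1618\right) \left(- \frac{79}{3}\right) = \frac{127822}{3}$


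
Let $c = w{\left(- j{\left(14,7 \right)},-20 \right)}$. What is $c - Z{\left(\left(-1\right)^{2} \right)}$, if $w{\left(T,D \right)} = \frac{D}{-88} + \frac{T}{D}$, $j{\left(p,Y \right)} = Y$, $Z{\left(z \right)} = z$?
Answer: $- \frac{93}{220} \approx -0.42273$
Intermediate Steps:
$w{\left(T,D \right)} = - \frac{D}{88} + \frac{T}{D}$ ($w{\left(T,D \right)} = D \left(- \frac{1}{88}\right) + \frac{T}{D} = - \frac{D}{88} + \frac{T}{D}$)
$c = \frac{127}{220}$ ($c = \left(- \frac{1}{88}\right) \left(-20\right) + \frac{\left(-1\right) 7}{-20} = \frac{5}{22} - - \frac{7}{20} = \frac{5}{22} + \frac{7}{20} = \frac{127}{220} \approx 0.57727$)
$c - Z{\left(\left(-1\right)^{2} \right)} = \frac{127}{220} - \left(-1\right)^{2} = \frac{127}{220} - 1 = - \frac{93}{220}$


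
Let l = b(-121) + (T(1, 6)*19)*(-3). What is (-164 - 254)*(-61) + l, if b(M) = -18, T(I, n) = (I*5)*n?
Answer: 23770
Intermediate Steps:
T(I, n) = 5*I*n (T(I, n) = (5*I)*n = 5*I*n)
l = -1728 (l = -18 + ((5*1*6)*19)*(-3) = -18 + (30*19)*(-3) = -18 + 570*(-3) = -18 - 1710 = -1728)
(-164 - 254)*(-61) + l = (-164 - 254)*(-61) - 1728 = -418*(-61) - 1728 = 25498 - 1728 = 23770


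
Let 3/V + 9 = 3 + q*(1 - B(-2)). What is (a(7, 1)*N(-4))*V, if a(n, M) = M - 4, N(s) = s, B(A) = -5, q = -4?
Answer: -6/5 ≈ -1.2000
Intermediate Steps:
a(n, M) = -4 + M
V = -⅒ (V = 3/(-9 + (3 - 4*(1 - 1*(-5)))) = 3/(-9 + (3 - 4*(1 + 5))) = 3/(-9 + (3 - 4*6)) = 3/(-9 + (3 - 24)) = 3/(-9 - 21) = 3/(-30) = 3*(-1/30) = -⅒ ≈ -0.10000)
(a(7, 1)*N(-4))*V = ((-4 + 1)*(-4))*(-⅒) = -3*(-4)*(-⅒) = 12*(-⅒) = -6/5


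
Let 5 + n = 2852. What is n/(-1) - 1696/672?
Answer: -59840/21 ≈ -2849.5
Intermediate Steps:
n = 2847 (n = -5 + 2852 = 2847)
n/(-1) - 1696/672 = 2847/(-1) - 1696/672 = 2847*(-1) - 1696*1/672 = -2847 - 53/21 = -59840/21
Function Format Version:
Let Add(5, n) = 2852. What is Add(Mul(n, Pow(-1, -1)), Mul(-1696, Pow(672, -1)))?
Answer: Rational(-59840, 21) ≈ -2849.5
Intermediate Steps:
n = 2847 (n = Add(-5, 2852) = 2847)
Add(Mul(n, Pow(-1, -1)), Mul(-1696, Pow(672, -1))) = Add(Mul(2847, Pow(-1, -1)), Mul(-1696, Pow(672, -1))) = Add(Mul(2847, -1), Mul(-1696, Rational(1, 672))) = Add(-2847, Rational(-53, 21)) = Rational(-59840, 21)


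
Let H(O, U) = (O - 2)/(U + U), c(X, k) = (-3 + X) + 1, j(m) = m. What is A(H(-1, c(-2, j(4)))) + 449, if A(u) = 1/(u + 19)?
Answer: 69603/155 ≈ 449.05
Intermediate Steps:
c(X, k) = -2 + X
H(O, U) = (-2 + O)/(2*U) (H(O, U) = (-2 + O)/((2*U)) = (-2 + O)*(1/(2*U)) = (-2 + O)/(2*U))
A(u) = 1/(19 + u)
A(H(-1, c(-2, j(4)))) + 449 = 1/(19 + (-2 - 1)/(2*(-2 - 2))) + 449 = 1/(19 + (½)*(-3)/(-4)) + 449 = 1/(19 + (½)*(-¼)*(-3)) + 449 = 1/(19 + 3/8) + 449 = 1/(155/8) + 449 = 8/155 + 449 = 69603/155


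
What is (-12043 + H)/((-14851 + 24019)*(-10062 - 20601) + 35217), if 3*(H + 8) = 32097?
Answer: 1352/281083167 ≈ 4.8100e-6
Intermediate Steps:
H = 10691 (H = -8 + (1/3)*32097 = -8 + 10699 = 10691)
(-12043 + H)/((-14851 + 24019)*(-10062 - 20601) + 35217) = (-12043 + 10691)/((-14851 + 24019)*(-10062 - 20601) + 35217) = -1352/(9168*(-30663) + 35217) = -1352/(-281118384 + 35217) = -1352/(-281083167) = -1352*(-1/281083167) = 1352/281083167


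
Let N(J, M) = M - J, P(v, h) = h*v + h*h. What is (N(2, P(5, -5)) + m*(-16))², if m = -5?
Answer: 6084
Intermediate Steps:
P(v, h) = h² + h*v (P(v, h) = h*v + h² = h² + h*v)
(N(2, P(5, -5)) + m*(-16))² = ((-5*(-5 + 5) - 1*2) - 5*(-16))² = ((-5*0 - 2) + 80)² = ((0 - 2) + 80)² = (-2 + 80)² = 78² = 6084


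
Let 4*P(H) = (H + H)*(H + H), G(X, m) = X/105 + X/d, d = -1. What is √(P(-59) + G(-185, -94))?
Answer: √1615929/21 ≈ 60.533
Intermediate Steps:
G(X, m) = -104*X/105 (G(X, m) = X/105 + X/(-1) = X*(1/105) + X*(-1) = X/105 - X = -104*X/105)
P(H) = H² (P(H) = ((H + H)*(H + H))/4 = ((2*H)*(2*H))/4 = (4*H²)/4 = H²)
√(P(-59) + G(-185, -94)) = √((-59)² - 104/105*(-185)) = √(3481 + 3848/21) = √(76949/21) = √1615929/21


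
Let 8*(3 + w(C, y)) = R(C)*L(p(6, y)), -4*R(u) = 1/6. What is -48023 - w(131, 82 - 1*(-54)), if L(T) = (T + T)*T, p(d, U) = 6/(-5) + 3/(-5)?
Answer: -38415973/800 ≈ -48020.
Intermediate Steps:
R(u) = -1/24 (R(u) = -1/4/6 = -1/4*1/6 = -1/24)
p(d, U) = -9/5 (p(d, U) = 6*(-1/5) + 3*(-1/5) = -6/5 - 3/5 = -9/5)
L(T) = 2*T**2 (L(T) = (2*T)*T = 2*T**2)
w(C, y) = -2427/800 (w(C, y) = -3 + (-(-9/5)**2/12)/8 = -3 + (-81/(12*25))/8 = -3 + (-1/24*162/25)/8 = -3 + (1/8)*(-27/100) = -3 - 27/800 = -2427/800)
-48023 - w(131, 82 - 1*(-54)) = -48023 - 1*(-2427/800) = -48023 + 2427/800 = -38415973/800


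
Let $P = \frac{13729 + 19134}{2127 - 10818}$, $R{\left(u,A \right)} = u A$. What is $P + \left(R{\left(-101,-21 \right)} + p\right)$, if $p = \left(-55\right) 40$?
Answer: $- \frac{719452}{8691} \approx -82.781$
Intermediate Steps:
$R{\left(u,A \right)} = A u$
$p = -2200$
$P = - \frac{32863}{8691}$ ($P = \frac{32863}{-8691} = 32863 \left(- \frac{1}{8691}\right) = - \frac{32863}{8691} \approx -3.7813$)
$P + \left(R{\left(-101,-21 \right)} + p\right) = - \frac{32863}{8691} - 79 = - \frac{719452}{8691}$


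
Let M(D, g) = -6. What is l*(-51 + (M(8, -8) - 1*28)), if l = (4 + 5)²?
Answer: -6885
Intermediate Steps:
l = 81 (l = 9² = 81)
l*(-51 + (M(8, -8) - 1*28)) = 81*(-51 + (-6 - 1*28)) = 81*(-51 + (-6 - 28)) = 81*(-51 - 34) = 81*(-85) = -6885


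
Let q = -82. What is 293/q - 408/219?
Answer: -32541/5986 ≈ -5.4362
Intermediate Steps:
293/q - 408/219 = 293/(-82) - 408/219 = 293*(-1/82) - 408*1/219 = -293/82 - 136/73 = -32541/5986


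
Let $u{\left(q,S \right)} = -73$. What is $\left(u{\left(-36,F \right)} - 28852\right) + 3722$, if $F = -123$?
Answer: $-25203$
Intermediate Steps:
$\left(u{\left(-36,F \right)} - 28852\right) + 3722 = \left(-73 - 28852\right) + 3722 = -28925 + 3722 = -25203$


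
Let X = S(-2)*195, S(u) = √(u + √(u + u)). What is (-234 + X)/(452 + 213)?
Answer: -234/665 + 39*√(-2 + 2*I)/133 ≈ -0.16316 + 0.45562*I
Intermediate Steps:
S(u) = √(u + √2*√u) (S(u) = √(u + √(2*u)) = √(u + √2*√u))
X = 195*√(-2 + 2*I) (X = √(-2 + √2*√(-2))*195 = √(-2 + √2*(I*√2))*195 = √(-2 + 2*I)*195 = 195*√(-2 + 2*I) ≈ 125.5 + 302.99*I)
(-234 + X)/(452 + 213) = (-234 + 195*√(-2 + 2*I))/(452 + 213) = (-234 + 195*√(-2 + 2*I))/665 = (-234 + 195*√(-2 + 2*I))*(1/665) = -234/665 + 39*√(-2 + 2*I)/133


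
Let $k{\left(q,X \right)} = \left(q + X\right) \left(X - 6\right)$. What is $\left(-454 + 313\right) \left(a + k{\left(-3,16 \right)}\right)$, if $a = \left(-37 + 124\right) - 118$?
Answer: $-13959$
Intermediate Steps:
$k{\left(q,X \right)} = \left(-6 + X\right) \left(X + q\right)$ ($k{\left(q,X \right)} = \left(X + q\right) \left(-6 + X\right) = \left(-6 + X\right) \left(X + q\right)$)
$a = -31$ ($a = 87 - 118 = -31$)
$\left(-454 + 313\right) \left(a + k{\left(-3,16 \right)}\right) = \left(-454 + 313\right) \left(-31 + \left(16^{2} - 96 - -18 + 16 \left(-3\right)\right)\right) = - 141 \left(-31 + \left(256 - 96 + 18 - 48\right)\right) = - 141 \left(-31 + 130\right) = \left(-141\right) 99 = -13959$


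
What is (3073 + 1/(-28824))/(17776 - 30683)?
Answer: -88576151/372031368 ≈ -0.23809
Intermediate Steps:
(3073 + 1/(-28824))/(17776 - 30683) = (3073 - 1/28824)/(-12907) = (88576151/28824)*(-1/12907) = -88576151/372031368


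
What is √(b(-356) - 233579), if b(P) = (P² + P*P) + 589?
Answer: 7*√418 ≈ 143.12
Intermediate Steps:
b(P) = 589 + 2*P² (b(P) = (P² + P²) + 589 = 2*P² + 589 = 589 + 2*P²)
√(b(-356) - 233579) = √((589 + 2*(-356)²) - 233579) = √((589 + 2*126736) - 233579) = √((589 + 253472) - 233579) = √(254061 - 233579) = √20482 = 7*√418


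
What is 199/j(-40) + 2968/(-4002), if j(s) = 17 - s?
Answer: 104537/38019 ≈ 2.7496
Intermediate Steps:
199/j(-40) + 2968/(-4002) = 199/(17 - 1*(-40)) + 2968/(-4002) = 199/(17 + 40) + 2968*(-1/4002) = 199/57 - 1484/2001 = 104537/38019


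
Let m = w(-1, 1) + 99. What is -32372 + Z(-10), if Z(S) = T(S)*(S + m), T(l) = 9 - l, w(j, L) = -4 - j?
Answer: -30738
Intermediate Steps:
m = 96 (m = (-4 - 1*(-1)) + 99 = (-4 + 1) + 99 = -3 + 99 = 96)
Z(S) = (9 - S)*(96 + S) (Z(S) = (9 - S)*(S + 96) = (9 - S)*(96 + S))
-32372 + Z(-10) = -32372 - (-9 - 10)*(96 - 10) = -32372 - 1*(-19)*86 = -32372 + 1634 = -30738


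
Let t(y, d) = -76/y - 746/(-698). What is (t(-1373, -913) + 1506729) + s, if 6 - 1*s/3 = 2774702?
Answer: -3266721094890/479177 ≈ -6.8174e+6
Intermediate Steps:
s = -8324088 (s = 18 - 3*2774702 = 18 - 8324106 = -8324088)
t(y, d) = 373/349 - 76/y (t(y, d) = -76/y - 746*(-1/698) = -76/y + 373/349 = 373/349 - 76/y)
(t(-1373, -913) + 1506729) + s = ((373/349 - 76/(-1373)) + 1506729) - 8324088 = ((373/349 - 76*(-1/1373)) + 1506729) - 8324088 = ((373/349 + 76/1373) + 1506729) - 8324088 = (538653/479177 + 1506729) - 8324088 = 721990420686/479177 - 8324088 = -3266721094890/479177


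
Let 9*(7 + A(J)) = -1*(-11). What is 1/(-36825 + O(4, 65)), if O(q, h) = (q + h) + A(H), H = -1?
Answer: -9/330856 ≈ -2.7202e-5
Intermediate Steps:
A(J) = -52/9 (A(J) = -7 + (-1*(-11))/9 = -7 + (⅑)*11 = -7 + 11/9 = -52/9)
O(q, h) = -52/9 + h + q (O(q, h) = (q + h) - 52/9 = (h + q) - 52/9 = -52/9 + h + q)
1/(-36825 + O(4, 65)) = 1/(-36825 + (-52/9 + 65 + 4)) = 1/(-36825 + 569/9) = 1/(-330856/9) = -9/330856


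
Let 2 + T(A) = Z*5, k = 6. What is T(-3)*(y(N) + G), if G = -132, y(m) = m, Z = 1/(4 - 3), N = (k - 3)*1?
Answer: -387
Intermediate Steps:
N = 3 (N = (6 - 3)*1 = 3*1 = 3)
Z = 1 (Z = 1/1 = 1)
T(A) = 3 (T(A) = -2 + 1*5 = -2 + 5 = 3)
T(-3)*(y(N) + G) = 3*(3 - 132) = 3*(-129) = -387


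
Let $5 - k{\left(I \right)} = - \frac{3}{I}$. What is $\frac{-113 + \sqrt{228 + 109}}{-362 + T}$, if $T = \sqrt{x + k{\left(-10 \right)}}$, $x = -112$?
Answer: $\frac{409060}{1311513} - \frac{3620 \sqrt{337}}{1311513} - \frac{i \sqrt{3616010}}{1311513} + \frac{113 i \sqrt{10730}}{1311513} \approx 0.26123 + 0.007475 i$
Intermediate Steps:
$k{\left(I \right)} = 5 + \frac{3}{I}$ ($k{\left(I \right)} = 5 - - \frac{3}{I} = 5 + \frac{3}{I}$)
$T = \frac{i \sqrt{10730}}{10}$ ($T = \sqrt{-112 + \left(5 + \frac{3}{-10}\right)} = \sqrt{-112 + \left(5 + 3 \left(- \frac{1}{10}\right)\right)} = \sqrt{-112 + \left(5 - \frac{3}{10}\right)} = \sqrt{-112 + \frac{47}{10}} = \sqrt{- \frac{1073}{10}} = \frac{i \sqrt{10730}}{10} \approx 10.359 i$)
$\frac{-113 + \sqrt{228 + 109}}{-362 + T} = \frac{-113 + \sqrt{228 + 109}}{-362 + \frac{i \sqrt{10730}}{10}} = \frac{-113 + \sqrt{337}}{-362 + \frac{i \sqrt{10730}}{10}}$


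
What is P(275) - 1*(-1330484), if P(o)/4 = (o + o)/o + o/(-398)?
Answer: 264767358/199 ≈ 1.3305e+6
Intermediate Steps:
P(o) = 8 - 2*o/199 (P(o) = 4*((o + o)/o + o/(-398)) = 4*((2*o)/o + o*(-1/398)) = 4*(2 - o/398) = 8 - 2*o/199)
P(275) - 1*(-1330484) = (8 - 2/199*275) - 1*(-1330484) = (8 - 550/199) + 1330484 = 1042/199 + 1330484 = 264767358/199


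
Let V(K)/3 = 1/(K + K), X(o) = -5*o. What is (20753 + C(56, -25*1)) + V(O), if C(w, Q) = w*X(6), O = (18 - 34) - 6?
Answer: 839209/44 ≈ 19073.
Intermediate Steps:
O = -22 (O = -16 - 6 = -22)
C(w, Q) = -30*w (C(w, Q) = w*(-5*6) = w*(-30) = -30*w)
V(K) = 3/(2*K) (V(K) = 3/(K + K) = 3/((2*K)) = 3*(1/(2*K)) = 3/(2*K))
(20753 + C(56, -25*1)) + V(O) = (20753 - 30*56) + (3/2)/(-22) = (20753 - 1680) + (3/2)*(-1/22) = 19073 - 3/44 = 839209/44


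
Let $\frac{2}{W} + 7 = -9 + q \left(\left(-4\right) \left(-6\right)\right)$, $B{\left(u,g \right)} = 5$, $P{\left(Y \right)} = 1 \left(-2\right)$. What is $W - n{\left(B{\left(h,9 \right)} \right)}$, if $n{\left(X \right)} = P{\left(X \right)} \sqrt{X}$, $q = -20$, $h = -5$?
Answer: $- \frac{1}{248} + 2 \sqrt{5} \approx 4.4681$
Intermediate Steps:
$P{\left(Y \right)} = -2$
$n{\left(X \right)} = - 2 \sqrt{X}$
$W = - \frac{1}{248}$ ($W = \frac{2}{-7 - \left(9 + 20 \left(\left(-4\right) \left(-6\right)\right)\right)} = \frac{2}{-7 - 489} = \frac{2}{-496} = 2 \left(- \frac{1}{496}\right) = - \frac{1}{248} \approx -0.0040323$)
$W - n{\left(B{\left(h,9 \right)} \right)} = - \frac{1}{248} - - 2 \sqrt{5} = - \frac{1}{248} + 2 \sqrt{5}$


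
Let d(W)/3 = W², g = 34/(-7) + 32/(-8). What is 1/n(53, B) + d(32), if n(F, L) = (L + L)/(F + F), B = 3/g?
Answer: 61226/21 ≈ 2915.5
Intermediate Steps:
g = -62/7 (g = 34*(-⅐) + 32*(-⅛) = -34/7 - 4 = -62/7 ≈ -8.8571)
B = -21/62 (B = 3/(-62/7) = 3*(-7/62) = -21/62 ≈ -0.33871)
d(W) = 3*W²
n(F, L) = L/F (n(F, L) = (2*L)/((2*F)) = (2*L)*(1/(2*F)) = L/F)
1/n(53, B) + d(32) = 1/(-21/62/53) + 3*32² = 1/(-21/62*1/53) + 3*1024 = 1/(-21/3286) + 3072 = -3286/21 + 3072 = 61226/21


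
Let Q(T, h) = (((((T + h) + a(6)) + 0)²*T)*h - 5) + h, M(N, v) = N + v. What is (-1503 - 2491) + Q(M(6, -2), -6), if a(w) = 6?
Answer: -4389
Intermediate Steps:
Q(T, h) = -5 + h + T*h*(6 + T + h)² (Q(T, h) = (((((T + h) + 6) + 0)²*T)*h - 5) + h = ((((6 + T + h) + 0)²*T)*h - 5) + h = (((6 + T + h)²*T)*h - 5) + h = ((T*(6 + T + h)²)*h - 5) + h = (T*h*(6 + T + h)² - 5) + h = (-5 + T*h*(6 + T + h)²) + h = -5 + h + T*h*(6 + T + h)²)
(-1503 - 2491) + Q(M(6, -2), -6) = (-1503 - 2491) + (-5 - 6 + (6 - 2)*(-6)*(6 + (6 - 2) - 6)²) = -3994 + (-5 - 6 + 4*(-6)*(6 + 4 - 6)²) = -3994 + (-5 - 6 + 4*(-6)*4²) = -3994 + (-5 - 6 + 4*(-6)*16) = -3994 + (-5 - 6 - 384) = -3994 - 395 = -4389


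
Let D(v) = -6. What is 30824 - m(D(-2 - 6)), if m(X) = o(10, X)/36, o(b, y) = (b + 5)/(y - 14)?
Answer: 1479553/48 ≈ 30824.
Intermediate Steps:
o(b, y) = (5 + b)/(-14 + y)
m(X) = 5/(12*(-14 + X)) (m(X) = ((5 + 10)/(-14 + X))/36 = (15/(-14 + X))*(1/36) = 5/(12*(-14 + X)))
30824 - m(D(-2 - 6)) = 30824 - 5/(12*(-14 - 6)) = 30824 - 5/(12*(-20)) = 30824 - 5*(-1)/(12*20) = 30824 - 1*(-1/48) = 30824 + 1/48 = 1479553/48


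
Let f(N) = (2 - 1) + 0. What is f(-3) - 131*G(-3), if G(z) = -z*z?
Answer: 1180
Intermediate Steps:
f(N) = 1 (f(N) = 1 + 0 = 1)
G(z) = -z**2
f(-3) - 131*G(-3) = 1 - (-131)*(-3)**2 = 1 - (-131)*9 = 1 - 131*(-9) = 1 + 1179 = 1180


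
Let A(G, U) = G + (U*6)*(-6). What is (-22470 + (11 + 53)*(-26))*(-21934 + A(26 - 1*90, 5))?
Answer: 535243852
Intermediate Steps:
A(G, U) = G - 36*U (A(G, U) = G + (6*U)*(-6) = G - 36*U)
(-22470 + (11 + 53)*(-26))*(-21934 + A(26 - 1*90, 5)) = (-22470 + (11 + 53)*(-26))*(-21934 + ((26 - 1*90) - 36*5)) = (-22470 + 64*(-26))*(-21934 + ((26 - 90) - 180)) = (-22470 - 1664)*(-21934 + (-64 - 180)) = -24134*(-21934 - 244) = -24134*(-22178) = 535243852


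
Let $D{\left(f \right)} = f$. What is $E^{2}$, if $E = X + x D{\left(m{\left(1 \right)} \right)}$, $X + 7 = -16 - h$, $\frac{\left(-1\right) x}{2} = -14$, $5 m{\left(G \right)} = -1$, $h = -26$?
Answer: $\frac{169}{25} \approx 6.76$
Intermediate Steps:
$m{\left(G \right)} = - \frac{1}{5}$ ($m{\left(G \right)} = \frac{1}{5} \left(-1\right) = - \frac{1}{5}$)
$x = 28$ ($x = \left(-2\right) \left(-14\right) = 28$)
$X = 3$ ($X = -7 - -10 = -7 + \left(-16 + 26\right) = -7 + 10 = 3$)
$E = - \frac{13}{5}$ ($E = 3 + 28 \left(- \frac{1}{5}\right) = 3 - \frac{28}{5} = - \frac{13}{5} \approx -2.6$)
$E^{2} = \left(- \frac{13}{5}\right)^{2} = \frac{169}{25}$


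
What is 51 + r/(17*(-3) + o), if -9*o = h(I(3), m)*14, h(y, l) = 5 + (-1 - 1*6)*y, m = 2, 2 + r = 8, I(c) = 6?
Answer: 3063/59 ≈ 51.915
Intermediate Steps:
r = 6 (r = -2 + 8 = 6)
h(y, l) = 5 - 7*y (h(y, l) = 5 + (-1 - 6)*y = 5 - 7*y)
o = 518/9 (o = -(5 - 7*6)*14/9 = -(5 - 42)*14/9 = -(-37)*14/9 = -⅑*(-518) = 518/9 ≈ 57.556)
51 + r/(17*(-3) + o) = 51 + 6/(17*(-3) + 518/9) = 51 + 6/(-51 + 518/9) = 51 + 6/(59/9) = 51 + 6*(9/59) = 51 + 54/59 = 3063/59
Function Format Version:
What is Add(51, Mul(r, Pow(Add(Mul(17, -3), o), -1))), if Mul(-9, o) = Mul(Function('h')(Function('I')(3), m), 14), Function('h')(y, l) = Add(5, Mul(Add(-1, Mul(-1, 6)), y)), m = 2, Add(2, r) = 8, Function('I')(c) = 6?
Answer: Rational(3063, 59) ≈ 51.915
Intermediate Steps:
r = 6 (r = Add(-2, 8) = 6)
Function('h')(y, l) = Add(5, Mul(-7, y)) (Function('h')(y, l) = Add(5, Mul(Add(-1, -6), y)) = Add(5, Mul(-7, y)))
o = Rational(518, 9) (o = Mul(Rational(-1, 9), Mul(Add(5, Mul(-7, 6)), 14)) = Mul(Rational(-1, 9), Mul(Add(5, -42), 14)) = Mul(Rational(-1, 9), Mul(-37, 14)) = Mul(Rational(-1, 9), -518) = Rational(518, 9) ≈ 57.556)
Add(51, Mul(r, Pow(Add(Mul(17, -3), o), -1))) = Add(51, Mul(6, Pow(Add(Mul(17, -3), Rational(518, 9)), -1))) = Add(51, Mul(6, Pow(Add(-51, Rational(518, 9)), -1))) = Add(51, Mul(6, Pow(Rational(59, 9), -1))) = Add(51, Mul(6, Rational(9, 59))) = Add(51, Rational(54, 59)) = Rational(3063, 59)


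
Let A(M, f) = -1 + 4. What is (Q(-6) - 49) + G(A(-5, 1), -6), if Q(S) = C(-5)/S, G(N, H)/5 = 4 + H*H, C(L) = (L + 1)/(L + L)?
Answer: 2264/15 ≈ 150.93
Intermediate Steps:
A(M, f) = 3
C(L) = (1 + L)/(2*L) (C(L) = (1 + L)/((2*L)) = (1 + L)*(1/(2*L)) = (1 + L)/(2*L))
G(N, H) = 20 + 5*H² (G(N, H) = 5*(4 + H*H) = 5*(4 + H²) = 20 + 5*H²)
Q(S) = 2/(5*S) (Q(S) = ((½)*(1 - 5)/(-5))/S = ((½)*(-⅕)*(-4))/S = 2/(5*S))
(Q(-6) - 49) + G(A(-5, 1), -6) = ((⅖)/(-6) - 49) + (20 + 5*(-6)²) = ((⅖)*(-⅙) - 49) + (20 + 5*36) = (-1/15 - 49) + (20 + 180) = -736/15 + 200 = 2264/15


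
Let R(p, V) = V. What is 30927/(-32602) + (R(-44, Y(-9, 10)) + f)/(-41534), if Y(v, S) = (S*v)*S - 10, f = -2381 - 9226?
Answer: -219110696/338522867 ≈ -0.64725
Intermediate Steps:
f = -11607
Y(v, S) = -10 + v*S**2 (Y(v, S) = v*S**2 - 10 = -10 + v*S**2)
30927/(-32602) + (R(-44, Y(-9, 10)) + f)/(-41534) = 30927/(-32602) + ((-10 - 9*10**2) - 11607)/(-41534) = 30927*(-1/32602) + ((-10 - 9*100) - 11607)*(-1/41534) = -30927/32602 + ((-10 - 900) - 11607)*(-1/41534) = -30927/32602 + (-910 - 11607)*(-1/41534) = -30927/32602 - 12517*(-1/41534) = -30927/32602 + 12517/41534 = -219110696/338522867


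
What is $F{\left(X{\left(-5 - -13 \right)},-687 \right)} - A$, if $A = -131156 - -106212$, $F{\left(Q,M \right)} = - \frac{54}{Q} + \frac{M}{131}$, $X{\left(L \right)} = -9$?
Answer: $\frac{3267763}{131} \approx 24945.0$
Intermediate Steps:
$F{\left(Q,M \right)} = - \frac{54}{Q} + \frac{M}{131}$ ($F{\left(Q,M \right)} = - \frac{54}{Q} + M \frac{1}{131} = - \frac{54}{Q} + \frac{M}{131}$)
$A = -24944$ ($A = -131156 + 106212 = -24944$)
$F{\left(X{\left(-5 - -13 \right)},-687 \right)} - A = \left(- \frac{54}{-9} + \frac{1}{131} \left(-687\right)\right) - -24944 = \left(\left(-54\right) \left(- \frac{1}{9}\right) - \frac{687}{131}\right) + 24944 = \left(6 - \frac{687}{131}\right) + 24944 = \frac{99}{131} + 24944 = \frac{3267763}{131}$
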